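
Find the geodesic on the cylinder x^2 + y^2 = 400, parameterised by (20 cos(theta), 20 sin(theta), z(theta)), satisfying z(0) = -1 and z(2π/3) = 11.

Parameterise the cylinder of radius R = 20 as
    r(θ) = (20 cos θ, 20 sin θ, z(θ)).
The arc-length element is
    ds = sqrt(400 + (dz/dθ)^2) dθ,
so the Lagrangian is L = sqrt(400 + z'^2).
L depends on z' only, not on z or θ, so ∂L/∂z = 0 and
    ∂L/∂z' = z' / sqrt(400 + z'^2).
The Euler-Lagrange equation gives
    d/dθ( z' / sqrt(400 + z'^2) ) = 0,
so z' is constant. Integrating once:
    z(θ) = a θ + b,
a helix on the cylinder (a straight line when the cylinder is unrolled). The constants a, b are determined by the endpoint conditions.
With endpoint conditions z(0) = -1 and z(2π/3) = 11: from z(0) = b we get b = -1, and a·2π/3 + -1 = 11 gives a = 18/π, so
    z(θ) = (18/π) θ − 1.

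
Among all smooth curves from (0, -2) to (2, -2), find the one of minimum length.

Arc-length functional: J[y] = ∫ sqrt(1 + (y')^2) dx.
Lagrangian L = sqrt(1 + (y')^2) has no explicit y dependence, so ∂L/∂y = 0 and the Euler-Lagrange equation gives
    d/dx( y' / sqrt(1 + (y')^2) ) = 0  ⇒  y' / sqrt(1 + (y')^2) = const.
Hence y' is constant, so y(x) is affine.
Fitting the endpoints (0, -2) and (2, -2):
    slope m = ((-2) − (-2)) / (2 − 0) = 0,
    intercept c = (-2) − m·0 = -2.
Extremal: y(x) = -2.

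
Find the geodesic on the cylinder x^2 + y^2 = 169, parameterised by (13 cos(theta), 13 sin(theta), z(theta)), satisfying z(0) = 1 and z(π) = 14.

Parameterise the cylinder of radius R = 13 as
    r(θ) = (13 cos θ, 13 sin θ, z(θ)).
The arc-length element is
    ds = sqrt(169 + (dz/dθ)^2) dθ,
so the Lagrangian is L = sqrt(169 + z'^2).
L depends on z' only, not on z or θ, so ∂L/∂z = 0 and
    ∂L/∂z' = z' / sqrt(169 + z'^2).
The Euler-Lagrange equation gives
    d/dθ( z' / sqrt(169 + z'^2) ) = 0,
so z' is constant. Integrating once:
    z(θ) = a θ + b,
a helix on the cylinder (a straight line when the cylinder is unrolled). The constants a, b are determined by the endpoint conditions.
With endpoint conditions z(0) = 1 and z(π) = 14: from z(0) = b we get b = 1, and a·π + 1 = 14 gives a = 13/π, so
    z(θ) = (13/π) θ + 1.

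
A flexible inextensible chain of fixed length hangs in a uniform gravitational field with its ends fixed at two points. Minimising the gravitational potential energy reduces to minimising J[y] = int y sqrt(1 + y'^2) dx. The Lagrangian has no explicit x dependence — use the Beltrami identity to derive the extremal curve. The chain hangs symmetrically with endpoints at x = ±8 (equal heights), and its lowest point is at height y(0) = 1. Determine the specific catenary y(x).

The Lagrangian L(y, y') = y sqrt(1 + y'^2) has no explicit x dependence, so the Beltrami identity applies:
    L − y' ∂L/∂y' = C.
Compute ∂L/∂y' = y · y' / sqrt(1 + y'^2). Then
    L − y' ∂L/∂y'
    = y sqrt(1 + y'^2) − y · y'^2 / sqrt(1 + y'^2)
    = y (1 + y'^2 − y'^2) / sqrt(1 + y'^2)
    = y / sqrt(1 + y'^2) = C.
Squaring gives y^2 = C^2 (1 + y'^2), i.e.
    y'^2 = y^2 / C^2 − 1.
Separating variables,
    dy / sqrt(y^2 − C^2) = dx / C,
and integrating gives arccosh(y / C) = (x − a)/C, so
    y(x) = C cosh((x − a)/C),
the catenary. The constants C and a are fixed by the two endpoint conditions (and, for the hanging-chain problem, the length constraint selects C).
Now fit the given data. The endpoints x = ±8 are symmetric at equal height, so the catenary is even about its minimum: a = 0 and y(x) = C cosh(x/C). The lowest point is y(0) = C cosh(0) = C, and we are told y(0) = 1, so C = 1. Therefore
    y(x) = cosh(x),
and at the endpoints
    y(±8) = cosh(8).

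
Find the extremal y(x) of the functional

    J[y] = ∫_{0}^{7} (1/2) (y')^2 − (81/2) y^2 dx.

The Lagrangian is L = (1/2) (y')^2 − (81/2) y^2.
Compute ∂L/∂y = -81y, ∂L/∂y' = y'.
The Euler-Lagrange equation d/dx(∂L/∂y') − ∂L/∂y = 0 reduces to
    y'' + 81 y = 0.
Its general solution is
    y(x) = A sin(9x) + B cos(9x),
with A, B fixed by the endpoint conditions.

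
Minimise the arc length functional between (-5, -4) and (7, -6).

Arc-length functional: J[y] = ∫ sqrt(1 + (y')^2) dx.
Lagrangian L = sqrt(1 + (y')^2) has no explicit y dependence, so ∂L/∂y = 0 and the Euler-Lagrange equation gives
    d/dx( y' / sqrt(1 + (y')^2) ) = 0  ⇒  y' / sqrt(1 + (y')^2) = const.
Hence y' is constant, so y(x) is affine.
Fitting the endpoints (-5, -4) and (7, -6):
    slope m = ((-6) − (-4)) / (7 − (-5)) = -1/6,
    intercept c = (-4) − m·(-5) = -29/6.
Extremal: y(x) = (-1/6) x - 29/6.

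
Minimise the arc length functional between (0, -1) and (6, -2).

Arc-length functional: J[y] = ∫ sqrt(1 + (y')^2) dx.
Lagrangian L = sqrt(1 + (y')^2) has no explicit y dependence, so ∂L/∂y = 0 and the Euler-Lagrange equation gives
    d/dx( y' / sqrt(1 + (y')^2) ) = 0  ⇒  y' / sqrt(1 + (y')^2) = const.
Hence y' is constant, so y(x) is affine.
Fitting the endpoints (0, -1) and (6, -2):
    slope m = ((-2) − (-1)) / (6 − 0) = -1/6,
    intercept c = (-1) − m·0 = -1.
Extremal: y(x) = (-1/6) x - 1.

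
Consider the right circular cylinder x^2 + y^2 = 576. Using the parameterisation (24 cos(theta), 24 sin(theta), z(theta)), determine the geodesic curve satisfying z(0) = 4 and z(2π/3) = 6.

Parameterise the cylinder of radius R = 24 as
    r(θ) = (24 cos θ, 24 sin θ, z(θ)).
The arc-length element is
    ds = sqrt(576 + (dz/dθ)^2) dθ,
so the Lagrangian is L = sqrt(576 + z'^2).
L depends on z' only, not on z or θ, so ∂L/∂z = 0 and
    ∂L/∂z' = z' / sqrt(576 + z'^2).
The Euler-Lagrange equation gives
    d/dθ( z' / sqrt(576 + z'^2) ) = 0,
so z' is constant. Integrating once:
    z(θ) = a θ + b,
a helix on the cylinder (a straight line when the cylinder is unrolled). The constants a, b are determined by the endpoint conditions.
With endpoint conditions z(0) = 4 and z(2π/3) = 6: from z(0) = b we get b = 4, and a·2π/3 + 4 = 6 gives a = 3/π, so
    z(θ) = (3/π) θ + 4.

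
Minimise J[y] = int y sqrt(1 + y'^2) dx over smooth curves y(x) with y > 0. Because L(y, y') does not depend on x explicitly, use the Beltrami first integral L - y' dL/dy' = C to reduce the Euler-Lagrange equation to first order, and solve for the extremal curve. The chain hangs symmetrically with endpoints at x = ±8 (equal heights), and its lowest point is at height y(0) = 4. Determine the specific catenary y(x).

The Lagrangian L(y, y') = y sqrt(1 + y'^2) has no explicit x dependence, so the Beltrami identity applies:
    L − y' ∂L/∂y' = C.
Compute ∂L/∂y' = y · y' / sqrt(1 + y'^2). Then
    L − y' ∂L/∂y'
    = y sqrt(1 + y'^2) − y · y'^2 / sqrt(1 + y'^2)
    = y (1 + y'^2 − y'^2) / sqrt(1 + y'^2)
    = y / sqrt(1 + y'^2) = C.
Squaring gives y^2 = C^2 (1 + y'^2), i.e.
    y'^2 = y^2 / C^2 − 1.
Separating variables,
    dy / sqrt(y^2 − C^2) = dx / C,
and integrating gives arccosh(y / C) = (x − a)/C, so
    y(x) = C cosh((x − a)/C),
the catenary. The constants C and a are fixed by the two endpoint conditions (and, for the hanging-chain problem, the length constraint selects C).
Now fit the given data. The endpoints x = ±8 are symmetric at equal height, so the catenary is even about its minimum: a = 0 and y(x) = C cosh(x/C). The lowest point is y(0) = C cosh(0) = C, and we are told y(0) = 4, so C = 4. Therefore
    y(x) = 4 cosh(x/4),
and at the endpoints
    y(±8) = 4 cosh(8/4).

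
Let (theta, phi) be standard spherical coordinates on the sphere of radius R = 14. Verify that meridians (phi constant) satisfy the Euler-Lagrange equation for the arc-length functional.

On the sphere of radius R = 14 with spherical coordinates (θ, φ), the induced metric is
    ds^2 = 196(dθ^2 + sin^2(θ) dφ^2).
Using θ as the parameter, the arc-length functional becomes
    J[φ] = ∫ 14 sqrt(1 + sin^2(θ) (dφ/dθ)^2) dθ.
So L = 14 sqrt(1 + sin^2(θ) φ'^2). Compute
    ∂L/∂φ = 0  (L has no explicit φ dependence),
    ∂L/∂φ' = 14 sin^2(θ) φ' / sqrt(1 + sin^2(θ) φ'^2).
For the candidate φ(θ) = c (constant), φ' = 0, so ∂L/∂φ' evaluated along the candidate vanishes, and ∂L/∂φ is identically zero. Hence
    d/dθ(∂L/∂φ') − ∂L/∂φ = 0
is satisfied. Therefore meridians φ = const are extremals of arc length — they are geodesics on the sphere.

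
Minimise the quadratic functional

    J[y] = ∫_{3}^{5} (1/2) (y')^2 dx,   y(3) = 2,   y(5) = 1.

The Lagrangian is L = (1/2) (y')^2.
Compute ∂L/∂y = 0, ∂L/∂y' = y'.
The Euler-Lagrange equation d/dx(∂L/∂y') − ∂L/∂y = 0 reduces to
    y'' = 0.
Its general solution is
    y(x) = A x + B,
with A, B fixed by the endpoint conditions.
Applying the endpoint conditions y(3) = 2 and y(5) = 1: solve A·3 + B = 2 and A·5 + B = 1. Subtracting gives A(5 − 3) = 1 − 2, so A = -1/2, and B = 2 − A·3 = 7/2. Therefore
    y(x) = (-1/2) x + 7/2.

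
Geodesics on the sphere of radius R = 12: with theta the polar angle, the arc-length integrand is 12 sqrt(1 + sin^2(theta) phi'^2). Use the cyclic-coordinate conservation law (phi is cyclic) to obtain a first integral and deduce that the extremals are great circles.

On the sphere of radius R = 12 with spherical coordinates (θ, φ), the induced metric is
    ds^2 = 144(dθ^2 + sin^2(θ) dφ^2).
Parameterise by θ; the arc-length functional is
    J[φ] = ∫ 12 sqrt(1 + sin^2(θ) (dφ/dθ)^2) dθ,
so L = 12 sqrt(1 + sin^2(θ) φ'^2). Compute
    ∂L/∂φ = 0  (L has no explicit φ dependence),
    ∂L/∂φ' = 12 sin^2(θ) φ' / sqrt(1 + sin^2(θ) φ'^2).
Since ∂L/∂φ = 0, the Euler-Lagrange equation
    d/dθ(∂L/∂φ') − ∂L/∂φ = 0
reduces to d/dθ(∂L/∂φ') = 0, i.e. the momentum conjugate to φ is conserved:
    12 sin^2(θ) φ' / sqrt(1 + sin^2(θ) φ'^2) = C.
The overall factor of 12 is constant, so dividing through gives Clairaut's relation sin^2(θ) φ' / sqrt(1 + sin^2(θ) φ'^2) = C' (with C' = C/12). Solving for φ' and integrating gives the great-circle family
    cot(θ) = A cos(φ − φ_0),
i.e. the intersection of the sphere with a plane through the origin. The two constants A and φ_0 (equivalently C and one phase) are fixed by the two endpoint conditions.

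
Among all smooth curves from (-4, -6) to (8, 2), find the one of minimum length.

Arc-length functional: J[y] = ∫ sqrt(1 + (y')^2) dx.
Lagrangian L = sqrt(1 + (y')^2) has no explicit y dependence, so ∂L/∂y = 0 and the Euler-Lagrange equation gives
    d/dx( y' / sqrt(1 + (y')^2) ) = 0  ⇒  y' / sqrt(1 + (y')^2) = const.
Hence y' is constant, so y(x) is affine.
Fitting the endpoints (-4, -6) and (8, 2):
    slope m = (2 − (-6)) / (8 − (-4)) = 2/3,
    intercept c = (-6) − m·(-4) = -10/3.
Extremal: y(x) = (2/3) x - 10/3.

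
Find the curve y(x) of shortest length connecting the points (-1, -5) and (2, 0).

Arc-length functional: J[y] = ∫ sqrt(1 + (y')^2) dx.
Lagrangian L = sqrt(1 + (y')^2) has no explicit y dependence, so ∂L/∂y = 0 and the Euler-Lagrange equation gives
    d/dx( y' / sqrt(1 + (y')^2) ) = 0  ⇒  y' / sqrt(1 + (y')^2) = const.
Hence y' is constant, so y(x) is affine.
Fitting the endpoints (-1, -5) and (2, 0):
    slope m = (0 − (-5)) / (2 − (-1)) = 5/3,
    intercept c = (-5) − m·(-1) = -10/3.
Extremal: y(x) = (5/3) x - 10/3.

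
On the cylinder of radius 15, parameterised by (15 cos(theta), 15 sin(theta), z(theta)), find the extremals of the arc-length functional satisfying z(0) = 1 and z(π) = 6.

Parameterise the cylinder of radius R = 15 as
    r(θ) = (15 cos θ, 15 sin θ, z(θ)).
The arc-length element is
    ds = sqrt(225 + (dz/dθ)^2) dθ,
so the Lagrangian is L = sqrt(225 + z'^2).
L depends on z' only, not on z or θ, so ∂L/∂z = 0 and
    ∂L/∂z' = z' / sqrt(225 + z'^2).
The Euler-Lagrange equation gives
    d/dθ( z' / sqrt(225 + z'^2) ) = 0,
so z' is constant. Integrating once:
    z(θ) = a θ + b,
a helix on the cylinder (a straight line when the cylinder is unrolled). The constants a, b are determined by the endpoint conditions.
With endpoint conditions z(0) = 1 and z(π) = 6: from z(0) = b we get b = 1, and a·π + 1 = 6 gives a = 5/π, so
    z(θ) = (5/π) θ + 1.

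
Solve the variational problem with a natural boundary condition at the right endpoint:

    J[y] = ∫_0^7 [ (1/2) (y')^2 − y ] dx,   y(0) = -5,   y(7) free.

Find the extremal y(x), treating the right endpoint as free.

The Lagrangian L = (1/2) (y')^2 − y gives
    ∂L/∂y = −1,   ∂L/∂y' = y'.
Euler-Lagrange: d/dx(y') − (−1) = 0, i.e. y'' + 1 = 0, so
    y(x) = −(1/2) x^2 + C1 x + C2.
Fixed left endpoint y(0) = -5 ⇒ C2 = -5.
The right endpoint x = 7 is free, so the natural (transversality) condition is ∂L/∂y' |_{x=7} = 0, i.e. y'(7) = 0.
Compute y'(x) = −1 x + C1, so y'(7) = −7 + C1 = 0 ⇒ C1 = 7.
Therefore the extremal is
    y(x) = −x^2/2 + 7 x − 5.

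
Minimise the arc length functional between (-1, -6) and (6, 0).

Arc-length functional: J[y] = ∫ sqrt(1 + (y')^2) dx.
Lagrangian L = sqrt(1 + (y')^2) has no explicit y dependence, so ∂L/∂y = 0 and the Euler-Lagrange equation gives
    d/dx( y' / sqrt(1 + (y')^2) ) = 0  ⇒  y' / sqrt(1 + (y')^2) = const.
Hence y' is constant, so y(x) is affine.
Fitting the endpoints (-1, -6) and (6, 0):
    slope m = (0 − (-6)) / (6 − (-1)) = 6/7,
    intercept c = (-6) − m·(-1) = -36/7.
Extremal: y(x) = (6/7) x - 36/7.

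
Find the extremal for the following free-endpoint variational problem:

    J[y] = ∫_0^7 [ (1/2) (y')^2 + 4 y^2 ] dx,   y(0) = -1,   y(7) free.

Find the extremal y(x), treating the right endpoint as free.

The Lagrangian L = (1/2) (y')^2 + 4 y^2 gives
    ∂L/∂y = 8 y,   ∂L/∂y' = y'.
Euler-Lagrange: y'' − 8 y = 0.
With k = sqrt(8), the general solution is
    y(x) = A cosh(sqrt(8) x) + B sinh(sqrt(8) x).
Fixed left endpoint y(0) = -1 ⇒ A = -1.
The right endpoint x = 7 is free, so the natural (transversality) condition is ∂L/∂y' |_{x=7} = 0, i.e. y'(7) = 0.
Compute y'(x) = A k sinh(k x) + B k cosh(k x), so
    y'(7) = A k sinh(k·7) + B k cosh(k·7) = 0
    ⇒ B = −A tanh(k·7) = tanh(sqrt(8)·7).
Therefore the extremal is
    y(x) = −cosh(sqrt(8) x) + tanh(sqrt(8)·7) sinh(sqrt(8) x).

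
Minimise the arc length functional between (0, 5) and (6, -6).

Arc-length functional: J[y] = ∫ sqrt(1 + (y')^2) dx.
Lagrangian L = sqrt(1 + (y')^2) has no explicit y dependence, so ∂L/∂y = 0 and the Euler-Lagrange equation gives
    d/dx( y' / sqrt(1 + (y')^2) ) = 0  ⇒  y' / sqrt(1 + (y')^2) = const.
Hence y' is constant, so y(x) is affine.
Fitting the endpoints (0, 5) and (6, -6):
    slope m = ((-6) − 5) / (6 − 0) = -11/6,
    intercept c = 5 − m·0 = 5.
Extremal: y(x) = (-11/6) x + 5.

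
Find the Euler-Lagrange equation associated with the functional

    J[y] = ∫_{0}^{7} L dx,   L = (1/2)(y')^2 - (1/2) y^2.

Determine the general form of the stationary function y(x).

The Lagrangian is L = (1/2)(y')^2 - (1/2) y^2.
∂L/∂y = -y.
∂L/∂y' = y'.
The Euler-Lagrange equation d/dx(∂L/∂y') − ∂L/∂y = 0 becomes:
    y'' + y = 0
General solution: y(x) = A sin(x) + B cos(x), where A and B are arbitrary constants fixed by the endpoint conditions.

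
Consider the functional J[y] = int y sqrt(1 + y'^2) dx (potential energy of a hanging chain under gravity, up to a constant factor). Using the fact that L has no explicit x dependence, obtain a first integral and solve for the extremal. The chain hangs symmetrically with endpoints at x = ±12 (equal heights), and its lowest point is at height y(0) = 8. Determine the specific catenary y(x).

The Lagrangian L(y, y') = y sqrt(1 + y'^2) has no explicit x dependence, so the Beltrami identity applies:
    L − y' ∂L/∂y' = C.
Compute ∂L/∂y' = y · y' / sqrt(1 + y'^2). Then
    L − y' ∂L/∂y'
    = y sqrt(1 + y'^2) − y · y'^2 / sqrt(1 + y'^2)
    = y (1 + y'^2 − y'^2) / sqrt(1 + y'^2)
    = y / sqrt(1 + y'^2) = C.
Squaring gives y^2 = C^2 (1 + y'^2), i.e.
    y'^2 = y^2 / C^2 − 1.
Separating variables,
    dy / sqrt(y^2 − C^2) = dx / C,
and integrating gives arccosh(y / C) = (x − a)/C, so
    y(x) = C cosh((x − a)/C),
the catenary. The constants C and a are fixed by the two endpoint conditions (and, for the hanging-chain problem, the length constraint selects C).
Now fit the given data. The endpoints x = ±12 are symmetric at equal height, so the catenary is even about its minimum: a = 0 and y(x) = C cosh(x/C). The lowest point is y(0) = C cosh(0) = C, and we are told y(0) = 8, so C = 8. Therefore
    y(x) = 8 cosh(x/8),
and at the endpoints
    y(±12) = 8 cosh(12/8).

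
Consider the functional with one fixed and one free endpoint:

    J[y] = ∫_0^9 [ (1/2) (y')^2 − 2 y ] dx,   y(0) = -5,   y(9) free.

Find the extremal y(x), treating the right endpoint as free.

The Lagrangian L = (1/2) (y')^2 − 2 y gives
    ∂L/∂y = −2,   ∂L/∂y' = y'.
Euler-Lagrange: d/dx(y') − (−2) = 0, i.e. y'' + 2 = 0, so
    y(x) = −(2/2) x^2 + C1 x + C2.
Fixed left endpoint y(0) = -5 ⇒ C2 = -5.
The right endpoint x = 9 is free, so the natural (transversality) condition is ∂L/∂y' |_{x=9} = 0, i.e. y'(9) = 0.
Compute y'(x) = −2 x + C1, so y'(9) = −18 + C1 = 0 ⇒ C1 = 18.
Therefore the extremal is
    y(x) = −x^2 + 18 x − 5.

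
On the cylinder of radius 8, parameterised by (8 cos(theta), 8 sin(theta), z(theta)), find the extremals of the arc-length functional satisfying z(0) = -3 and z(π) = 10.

Parameterise the cylinder of radius R = 8 as
    r(θ) = (8 cos θ, 8 sin θ, z(θ)).
The arc-length element is
    ds = sqrt(64 + (dz/dθ)^2) dθ,
so the Lagrangian is L = sqrt(64 + z'^2).
L depends on z' only, not on z or θ, so ∂L/∂z = 0 and
    ∂L/∂z' = z' / sqrt(64 + z'^2).
The Euler-Lagrange equation gives
    d/dθ( z' / sqrt(64 + z'^2) ) = 0,
so z' is constant. Integrating once:
    z(θ) = a θ + b,
a helix on the cylinder (a straight line when the cylinder is unrolled). The constants a, b are determined by the endpoint conditions.
With endpoint conditions z(0) = -3 and z(π) = 10: from z(0) = b we get b = -3, and a·π + -3 = 10 gives a = 13/π, so
    z(θ) = (13/π) θ − 3.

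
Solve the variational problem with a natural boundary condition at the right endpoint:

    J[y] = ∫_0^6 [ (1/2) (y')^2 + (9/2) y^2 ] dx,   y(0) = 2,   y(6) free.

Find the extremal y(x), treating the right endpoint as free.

The Lagrangian L = (1/2) (y')^2 + (9/2) y^2 gives
    ∂L/∂y = 9 y,   ∂L/∂y' = y'.
Euler-Lagrange: y'' − 9 y = 0.
With k = 3, the general solution is
    y(x) = A cosh(3 x) + B sinh(3 x).
Fixed left endpoint y(0) = 2 ⇒ A = 2.
The right endpoint x = 6 is free, so the natural (transversality) condition is ∂L/∂y' |_{x=6} = 0, i.e. y'(6) = 0.
Compute y'(x) = A k sinh(k x) + B k cosh(k x), so
    y'(6) = A k sinh(k·6) + B k cosh(k·6) = 0
    ⇒ B = −A tanh(k·6) = − 2 tanh(3·6).
Therefore the extremal is
    y(x) = 2 cosh(3 x) − 2 tanh(3·6) sinh(3 x).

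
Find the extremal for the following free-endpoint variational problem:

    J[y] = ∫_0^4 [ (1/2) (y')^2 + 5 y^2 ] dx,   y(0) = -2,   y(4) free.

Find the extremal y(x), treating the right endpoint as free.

The Lagrangian L = (1/2) (y')^2 + 5 y^2 gives
    ∂L/∂y = 10 y,   ∂L/∂y' = y'.
Euler-Lagrange: y'' − 10 y = 0.
With k = sqrt(10), the general solution is
    y(x) = A cosh(sqrt(10) x) + B sinh(sqrt(10) x).
Fixed left endpoint y(0) = -2 ⇒ A = -2.
The right endpoint x = 4 is free, so the natural (transversality) condition is ∂L/∂y' |_{x=4} = 0, i.e. y'(4) = 0.
Compute y'(x) = A k sinh(k x) + B k cosh(k x), so
    y'(4) = A k sinh(k·4) + B k cosh(k·4) = 0
    ⇒ B = −A tanh(k·4) = 2 tanh(sqrt(10)·4).
Therefore the extremal is
    y(x) = −2 cosh(sqrt(10) x) + 2 tanh(sqrt(10)·4) sinh(sqrt(10) x).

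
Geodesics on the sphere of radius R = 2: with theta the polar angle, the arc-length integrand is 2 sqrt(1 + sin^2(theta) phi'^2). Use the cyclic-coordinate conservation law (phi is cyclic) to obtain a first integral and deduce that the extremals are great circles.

On the sphere of radius R = 2 with spherical coordinates (θ, φ), the induced metric is
    ds^2 = 4(dθ^2 + sin^2(θ) dφ^2).
Parameterise by θ; the arc-length functional is
    J[φ] = ∫ 2 sqrt(1 + sin^2(θ) (dφ/dθ)^2) dθ,
so L = 2 sqrt(1 + sin^2(θ) φ'^2). Compute
    ∂L/∂φ = 0  (L has no explicit φ dependence),
    ∂L/∂φ' = 2 sin^2(θ) φ' / sqrt(1 + sin^2(θ) φ'^2).
Since ∂L/∂φ = 0, the Euler-Lagrange equation
    d/dθ(∂L/∂φ') − ∂L/∂φ = 0
reduces to d/dθ(∂L/∂φ') = 0, i.e. the momentum conjugate to φ is conserved:
    2 sin^2(θ) φ' / sqrt(1 + sin^2(θ) φ'^2) = C.
The overall factor of 2 is constant, so dividing through gives Clairaut's relation sin^2(θ) φ' / sqrt(1 + sin^2(θ) φ'^2) = C' (with C' = C/2). Solving for φ' and integrating gives the great-circle family
    cot(θ) = A cos(φ − φ_0),
i.e. the intersection of the sphere with a plane through the origin. The two constants A and φ_0 (equivalently C and one phase) are fixed by the two endpoint conditions.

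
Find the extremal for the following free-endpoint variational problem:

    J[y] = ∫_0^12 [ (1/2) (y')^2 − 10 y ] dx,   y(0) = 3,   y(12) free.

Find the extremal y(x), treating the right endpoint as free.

The Lagrangian L = (1/2) (y')^2 − 10 y gives
    ∂L/∂y = −10,   ∂L/∂y' = y'.
Euler-Lagrange: d/dx(y') − (−10) = 0, i.e. y'' + 10 = 0, so
    y(x) = −(10/2) x^2 + C1 x + C2.
Fixed left endpoint y(0) = 3 ⇒ C2 = 3.
The right endpoint x = 12 is free, so the natural (transversality) condition is ∂L/∂y' |_{x=12} = 0, i.e. y'(12) = 0.
Compute y'(x) = −10 x + C1, so y'(12) = −120 + C1 = 0 ⇒ C1 = 120.
Therefore the extremal is
    y(x) = −5 x^2 + 120 x + 3.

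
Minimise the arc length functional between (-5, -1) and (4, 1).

Arc-length functional: J[y] = ∫ sqrt(1 + (y')^2) dx.
Lagrangian L = sqrt(1 + (y')^2) has no explicit y dependence, so ∂L/∂y = 0 and the Euler-Lagrange equation gives
    d/dx( y' / sqrt(1 + (y')^2) ) = 0  ⇒  y' / sqrt(1 + (y')^2) = const.
Hence y' is constant, so y(x) is affine.
Fitting the endpoints (-5, -1) and (4, 1):
    slope m = (1 − (-1)) / (4 − (-5)) = 2/9,
    intercept c = (-1) − m·(-5) = 1/9.
Extremal: y(x) = (2/9) x + 1/9.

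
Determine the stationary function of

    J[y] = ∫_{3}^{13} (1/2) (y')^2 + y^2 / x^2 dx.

The Lagrangian is L = (1/2) (y')^2 + y^2 / x^2.
Compute ∂L/∂y = 2y/x^2, ∂L/∂y' = y'.
The Euler-Lagrange equation d/dx(∂L/∂y') − ∂L/∂y = 0 reduces to
    y'' − 2/x^2 · y = 0  (x > 0).
Its general solution is
    y(x) = A x^2 + B / x,
with A, B fixed by the endpoint conditions.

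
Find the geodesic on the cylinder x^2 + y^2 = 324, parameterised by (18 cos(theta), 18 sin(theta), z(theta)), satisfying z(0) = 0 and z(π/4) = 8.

Parameterise the cylinder of radius R = 18 as
    r(θ) = (18 cos θ, 18 sin θ, z(θ)).
The arc-length element is
    ds = sqrt(324 + (dz/dθ)^2) dθ,
so the Lagrangian is L = sqrt(324 + z'^2).
L depends on z' only, not on z or θ, so ∂L/∂z = 0 and
    ∂L/∂z' = z' / sqrt(324 + z'^2).
The Euler-Lagrange equation gives
    d/dθ( z' / sqrt(324 + z'^2) ) = 0,
so z' is constant. Integrating once:
    z(θ) = a θ + b,
a helix on the cylinder (a straight line when the cylinder is unrolled). The constants a, b are determined by the endpoint conditions.
With endpoint conditions z(0) = 0 and z(π/4) = 8: from z(0) = b we get b = 0, and a·π/4 + 0 = 8 gives a = 32/π, so
    z(θ) = (32/π) θ.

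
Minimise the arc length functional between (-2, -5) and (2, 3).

Arc-length functional: J[y] = ∫ sqrt(1 + (y')^2) dx.
Lagrangian L = sqrt(1 + (y')^2) has no explicit y dependence, so ∂L/∂y = 0 and the Euler-Lagrange equation gives
    d/dx( y' / sqrt(1 + (y')^2) ) = 0  ⇒  y' / sqrt(1 + (y')^2) = const.
Hence y' is constant, so y(x) is affine.
Fitting the endpoints (-2, -5) and (2, 3):
    slope m = (3 − (-5)) / (2 − (-2)) = 2,
    intercept c = (-5) − m·(-2) = -1.
Extremal: y(x) = 2 x - 1.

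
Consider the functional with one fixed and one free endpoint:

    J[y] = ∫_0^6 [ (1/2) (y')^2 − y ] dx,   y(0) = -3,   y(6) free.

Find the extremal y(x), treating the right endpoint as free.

The Lagrangian L = (1/2) (y')^2 − y gives
    ∂L/∂y = −1,   ∂L/∂y' = y'.
Euler-Lagrange: d/dx(y') − (−1) = 0, i.e. y'' + 1 = 0, so
    y(x) = −(1/2) x^2 + C1 x + C2.
Fixed left endpoint y(0) = -3 ⇒ C2 = -3.
The right endpoint x = 6 is free, so the natural (transversality) condition is ∂L/∂y' |_{x=6} = 0, i.e. y'(6) = 0.
Compute y'(x) = −1 x + C1, so y'(6) = −6 + C1 = 0 ⇒ C1 = 6.
Therefore the extremal is
    y(x) = −x^2/2 + 6 x − 3.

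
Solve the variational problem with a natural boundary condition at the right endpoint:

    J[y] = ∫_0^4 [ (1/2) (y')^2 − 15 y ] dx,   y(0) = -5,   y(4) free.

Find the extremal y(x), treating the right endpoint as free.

The Lagrangian L = (1/2) (y')^2 − 15 y gives
    ∂L/∂y = −15,   ∂L/∂y' = y'.
Euler-Lagrange: d/dx(y') − (−15) = 0, i.e. y'' + 15 = 0, so
    y(x) = −(15/2) x^2 + C1 x + C2.
Fixed left endpoint y(0) = -5 ⇒ C2 = -5.
The right endpoint x = 4 is free, so the natural (transversality) condition is ∂L/∂y' |_{x=4} = 0, i.e. y'(4) = 0.
Compute y'(x) = −15 x + C1, so y'(4) = −60 + C1 = 0 ⇒ C1 = 60.
Therefore the extremal is
    y(x) = −(15/2) x^2 + 60 x − 5.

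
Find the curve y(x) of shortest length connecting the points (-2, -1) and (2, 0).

Arc-length functional: J[y] = ∫ sqrt(1 + (y')^2) dx.
Lagrangian L = sqrt(1 + (y')^2) has no explicit y dependence, so ∂L/∂y = 0 and the Euler-Lagrange equation gives
    d/dx( y' / sqrt(1 + (y')^2) ) = 0  ⇒  y' / sqrt(1 + (y')^2) = const.
Hence y' is constant, so y(x) is affine.
Fitting the endpoints (-2, -1) and (2, 0):
    slope m = (0 − (-1)) / (2 − (-2)) = 1/4,
    intercept c = (-1) − m·(-2) = -1/2.
Extremal: y(x) = (1/4) x - 1/2.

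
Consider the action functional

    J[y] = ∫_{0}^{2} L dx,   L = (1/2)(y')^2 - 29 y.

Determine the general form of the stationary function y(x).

The Lagrangian is L = (1/2)(y')^2 - 29 y.
∂L/∂y = -29.
∂L/∂y' = y'.
The Euler-Lagrange equation d/dx(∂L/∂y') − ∂L/∂y = 0 becomes:
    y'' + 29 = 0
General solution: y(x) = -(29/2) x^2 + A x + B, where A and B are arbitrary constants fixed by the endpoint conditions.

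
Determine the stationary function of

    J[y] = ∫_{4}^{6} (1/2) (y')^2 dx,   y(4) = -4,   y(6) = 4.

The Lagrangian is L = (1/2) (y')^2.
Compute ∂L/∂y = 0, ∂L/∂y' = y'.
The Euler-Lagrange equation d/dx(∂L/∂y') − ∂L/∂y = 0 reduces to
    y'' = 0.
Its general solution is
    y(x) = A x + B,
with A, B fixed by the endpoint conditions.
Applying the endpoint conditions y(4) = -4 and y(6) = 4: solve A·4 + B = -4 and A·6 + B = 4. Subtracting gives A(6 − 4) = 4 − -4, so A = 4, and B = -4 − A·4 = -20. Therefore
    y(x) = 4 x - 20.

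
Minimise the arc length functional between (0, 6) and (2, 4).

Arc-length functional: J[y] = ∫ sqrt(1 + (y')^2) dx.
Lagrangian L = sqrt(1 + (y')^2) has no explicit y dependence, so ∂L/∂y = 0 and the Euler-Lagrange equation gives
    d/dx( y' / sqrt(1 + (y')^2) ) = 0  ⇒  y' / sqrt(1 + (y')^2) = const.
Hence y' is constant, so y(x) is affine.
Fitting the endpoints (0, 6) and (2, 4):
    slope m = (4 − 6) / (2 − 0) = -1,
    intercept c = 6 − m·0 = 6.
Extremal: y(x) = -x + 6.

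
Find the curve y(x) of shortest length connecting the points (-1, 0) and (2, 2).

Arc-length functional: J[y] = ∫ sqrt(1 + (y')^2) dx.
Lagrangian L = sqrt(1 + (y')^2) has no explicit y dependence, so ∂L/∂y = 0 and the Euler-Lagrange equation gives
    d/dx( y' / sqrt(1 + (y')^2) ) = 0  ⇒  y' / sqrt(1 + (y')^2) = const.
Hence y' is constant, so y(x) is affine.
Fitting the endpoints (-1, 0) and (2, 2):
    slope m = (2 − 0) / (2 − (-1)) = 2/3,
    intercept c = 0 − m·(-1) = 2/3.
Extremal: y(x) = (2/3) x + 2/3.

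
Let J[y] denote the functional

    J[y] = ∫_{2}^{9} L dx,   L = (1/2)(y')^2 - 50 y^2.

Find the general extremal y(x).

The Lagrangian is L = (1/2)(y')^2 - 50 y^2.
∂L/∂y = -100y.
∂L/∂y' = y'.
The Euler-Lagrange equation d/dx(∂L/∂y') − ∂L/∂y = 0 becomes:
    y'' + 100 y = 0
General solution: y(x) = A sin(10x) + B cos(10x), where A and B are arbitrary constants fixed by the endpoint conditions.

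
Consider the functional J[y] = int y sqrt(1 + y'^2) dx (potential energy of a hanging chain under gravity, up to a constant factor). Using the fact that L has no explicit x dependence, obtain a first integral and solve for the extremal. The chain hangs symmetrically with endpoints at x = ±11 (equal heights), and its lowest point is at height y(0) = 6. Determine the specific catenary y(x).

The Lagrangian L(y, y') = y sqrt(1 + y'^2) has no explicit x dependence, so the Beltrami identity applies:
    L − y' ∂L/∂y' = C.
Compute ∂L/∂y' = y · y' / sqrt(1 + y'^2). Then
    L − y' ∂L/∂y'
    = y sqrt(1 + y'^2) − y · y'^2 / sqrt(1 + y'^2)
    = y (1 + y'^2 − y'^2) / sqrt(1 + y'^2)
    = y / sqrt(1 + y'^2) = C.
Squaring gives y^2 = C^2 (1 + y'^2), i.e.
    y'^2 = y^2 / C^2 − 1.
Separating variables,
    dy / sqrt(y^2 − C^2) = dx / C,
and integrating gives arccosh(y / C) = (x − a)/C, so
    y(x) = C cosh((x − a)/C),
the catenary. The constants C and a are fixed by the two endpoint conditions (and, for the hanging-chain problem, the length constraint selects C).
Now fit the given data. The endpoints x = ±11 are symmetric at equal height, so the catenary is even about its minimum: a = 0 and y(x) = C cosh(x/C). The lowest point is y(0) = C cosh(0) = C, and we are told y(0) = 6, so C = 6. Therefore
    y(x) = 6 cosh(x/6),
and at the endpoints
    y(±11) = 6 cosh(11/6).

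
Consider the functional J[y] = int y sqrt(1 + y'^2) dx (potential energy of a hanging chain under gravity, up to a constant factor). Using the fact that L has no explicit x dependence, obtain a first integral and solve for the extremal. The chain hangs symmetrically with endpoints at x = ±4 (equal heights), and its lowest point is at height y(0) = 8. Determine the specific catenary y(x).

The Lagrangian L(y, y') = y sqrt(1 + y'^2) has no explicit x dependence, so the Beltrami identity applies:
    L − y' ∂L/∂y' = C.
Compute ∂L/∂y' = y · y' / sqrt(1 + y'^2). Then
    L − y' ∂L/∂y'
    = y sqrt(1 + y'^2) − y · y'^2 / sqrt(1 + y'^2)
    = y (1 + y'^2 − y'^2) / sqrt(1 + y'^2)
    = y / sqrt(1 + y'^2) = C.
Squaring gives y^2 = C^2 (1 + y'^2), i.e.
    y'^2 = y^2 / C^2 − 1.
Separating variables,
    dy / sqrt(y^2 − C^2) = dx / C,
and integrating gives arccosh(y / C) = (x − a)/C, so
    y(x) = C cosh((x − a)/C),
the catenary. The constants C and a are fixed by the two endpoint conditions (and, for the hanging-chain problem, the length constraint selects C).
Now fit the given data. The endpoints x = ±4 are symmetric at equal height, so the catenary is even about its minimum: a = 0 and y(x) = C cosh(x/C). The lowest point is y(0) = C cosh(0) = C, and we are told y(0) = 8, so C = 8. Therefore
    y(x) = 8 cosh(x/8),
and at the endpoints
    y(±4) = 8 cosh(4/8).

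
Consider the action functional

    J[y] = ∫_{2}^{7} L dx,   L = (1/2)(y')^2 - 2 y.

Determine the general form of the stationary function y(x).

The Lagrangian is L = (1/2)(y')^2 - 2 y.
∂L/∂y = -2.
∂L/∂y' = y'.
The Euler-Lagrange equation d/dx(∂L/∂y') − ∂L/∂y = 0 becomes:
    y'' + 2 = 0
General solution: y(x) = -x^2 + A x + B, where A and B are arbitrary constants fixed by the endpoint conditions.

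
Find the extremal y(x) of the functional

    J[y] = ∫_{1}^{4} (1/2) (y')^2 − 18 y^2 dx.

The Lagrangian is L = (1/2) (y')^2 − 18 y^2.
Compute ∂L/∂y = -36y, ∂L/∂y' = y'.
The Euler-Lagrange equation d/dx(∂L/∂y') − ∂L/∂y = 0 reduces to
    y'' + 36 y = 0.
Its general solution is
    y(x) = A sin(6x) + B cos(6x),
with A, B fixed by the endpoint conditions.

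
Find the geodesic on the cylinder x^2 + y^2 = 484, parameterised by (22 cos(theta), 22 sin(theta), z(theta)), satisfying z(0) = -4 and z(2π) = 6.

Parameterise the cylinder of radius R = 22 as
    r(θ) = (22 cos θ, 22 sin θ, z(θ)).
The arc-length element is
    ds = sqrt(484 + (dz/dθ)^2) dθ,
so the Lagrangian is L = sqrt(484 + z'^2).
L depends on z' only, not on z or θ, so ∂L/∂z = 0 and
    ∂L/∂z' = z' / sqrt(484 + z'^2).
The Euler-Lagrange equation gives
    d/dθ( z' / sqrt(484 + z'^2) ) = 0,
so z' is constant. Integrating once:
    z(θ) = a θ + b,
a helix on the cylinder (a straight line when the cylinder is unrolled). The constants a, b are determined by the endpoint conditions.
With endpoint conditions z(0) = -4 and z(2π) = 6: from z(0) = b we get b = -4, and a·2π + -4 = 6 gives a = 5/π, so
    z(θ) = (5/π) θ − 4.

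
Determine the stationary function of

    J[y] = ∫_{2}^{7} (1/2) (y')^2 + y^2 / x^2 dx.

The Lagrangian is L = (1/2) (y')^2 + y^2 / x^2.
Compute ∂L/∂y = 2y/x^2, ∂L/∂y' = y'.
The Euler-Lagrange equation d/dx(∂L/∂y') − ∂L/∂y = 0 reduces to
    y'' − 2/x^2 · y = 0  (x > 0).
Its general solution is
    y(x) = A x^2 + B / x,
with A, B fixed by the endpoint conditions.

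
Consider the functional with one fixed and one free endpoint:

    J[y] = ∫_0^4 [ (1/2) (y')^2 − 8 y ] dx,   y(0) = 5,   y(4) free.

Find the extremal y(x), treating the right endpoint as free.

The Lagrangian L = (1/2) (y')^2 − 8 y gives
    ∂L/∂y = −8,   ∂L/∂y' = y'.
Euler-Lagrange: d/dx(y') − (−8) = 0, i.e. y'' + 8 = 0, so
    y(x) = −(8/2) x^2 + C1 x + C2.
Fixed left endpoint y(0) = 5 ⇒ C2 = 5.
The right endpoint x = 4 is free, so the natural (transversality) condition is ∂L/∂y' |_{x=4} = 0, i.e. y'(4) = 0.
Compute y'(x) = −8 x + C1, so y'(4) = −32 + C1 = 0 ⇒ C1 = 32.
Therefore the extremal is
    y(x) = −4 x^2 + 32 x + 5.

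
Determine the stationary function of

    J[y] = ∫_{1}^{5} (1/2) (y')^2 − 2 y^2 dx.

The Lagrangian is L = (1/2) (y')^2 − 2 y^2.
Compute ∂L/∂y = -4y, ∂L/∂y' = y'.
The Euler-Lagrange equation d/dx(∂L/∂y') − ∂L/∂y = 0 reduces to
    y'' + 4 y = 0.
Its general solution is
    y(x) = A sin(2x) + B cos(2x),
with A, B fixed by the endpoint conditions.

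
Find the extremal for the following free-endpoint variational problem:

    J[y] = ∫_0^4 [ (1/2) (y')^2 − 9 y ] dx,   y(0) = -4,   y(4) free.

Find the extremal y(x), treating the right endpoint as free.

The Lagrangian L = (1/2) (y')^2 − 9 y gives
    ∂L/∂y = −9,   ∂L/∂y' = y'.
Euler-Lagrange: d/dx(y') − (−9) = 0, i.e. y'' + 9 = 0, so
    y(x) = −(9/2) x^2 + C1 x + C2.
Fixed left endpoint y(0) = -4 ⇒ C2 = -4.
The right endpoint x = 4 is free, so the natural (transversality) condition is ∂L/∂y' |_{x=4} = 0, i.e. y'(4) = 0.
Compute y'(x) = −9 x + C1, so y'(4) = −36 + C1 = 0 ⇒ C1 = 36.
Therefore the extremal is
    y(x) = −(9/2) x^2 + 36 x − 4.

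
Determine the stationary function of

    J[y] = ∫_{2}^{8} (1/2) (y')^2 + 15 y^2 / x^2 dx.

The Lagrangian is L = (1/2) (y')^2 + 15 y^2 / x^2.
Compute ∂L/∂y = 30y/x^2, ∂L/∂y' = y'.
The Euler-Lagrange equation d/dx(∂L/∂y') − ∂L/∂y = 0 reduces to
    y'' − 30/x^2 · y = 0  (x > 0).
Its general solution is
    y(x) = A x^6 + B x^(-5),
with A, B fixed by the endpoint conditions.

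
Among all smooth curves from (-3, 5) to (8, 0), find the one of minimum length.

Arc-length functional: J[y] = ∫ sqrt(1 + (y')^2) dx.
Lagrangian L = sqrt(1 + (y')^2) has no explicit y dependence, so ∂L/∂y = 0 and the Euler-Lagrange equation gives
    d/dx( y' / sqrt(1 + (y')^2) ) = 0  ⇒  y' / sqrt(1 + (y')^2) = const.
Hence y' is constant, so y(x) is affine.
Fitting the endpoints (-3, 5) and (8, 0):
    slope m = (0 − 5) / (8 − (-3)) = -5/11,
    intercept c = 5 − m·(-3) = 40/11.
Extremal: y(x) = (-5/11) x + 40/11.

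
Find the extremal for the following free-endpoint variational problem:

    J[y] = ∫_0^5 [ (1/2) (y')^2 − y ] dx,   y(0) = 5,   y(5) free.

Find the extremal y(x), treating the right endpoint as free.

The Lagrangian L = (1/2) (y')^2 − y gives
    ∂L/∂y = −1,   ∂L/∂y' = y'.
Euler-Lagrange: d/dx(y') − (−1) = 0, i.e. y'' + 1 = 0, so
    y(x) = −(1/2) x^2 + C1 x + C2.
Fixed left endpoint y(0) = 5 ⇒ C2 = 5.
The right endpoint x = 5 is free, so the natural (transversality) condition is ∂L/∂y' |_{x=5} = 0, i.e. y'(5) = 0.
Compute y'(x) = −1 x + C1, so y'(5) = −5 + C1 = 0 ⇒ C1 = 5.
Therefore the extremal is
    y(x) = −x^2/2 + 5 x + 5.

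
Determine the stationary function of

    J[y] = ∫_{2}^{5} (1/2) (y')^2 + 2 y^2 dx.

The Lagrangian is L = (1/2) (y')^2 + 2 y^2.
Compute ∂L/∂y = 4y, ∂L/∂y' = y'.
The Euler-Lagrange equation d/dx(∂L/∂y') − ∂L/∂y = 0 reduces to
    y'' − 4 y = 0.
Its general solution is
    y(x) = A e^(2x) + B e^(−2x),
with A, B fixed by the endpoint conditions.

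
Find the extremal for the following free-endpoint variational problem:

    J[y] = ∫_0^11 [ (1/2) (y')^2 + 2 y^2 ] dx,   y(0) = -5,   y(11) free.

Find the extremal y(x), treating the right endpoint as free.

The Lagrangian L = (1/2) (y')^2 + 2 y^2 gives
    ∂L/∂y = 4 y,   ∂L/∂y' = y'.
Euler-Lagrange: y'' − 4 y = 0.
With k = 2, the general solution is
    y(x) = A cosh(2 x) + B sinh(2 x).
Fixed left endpoint y(0) = -5 ⇒ A = -5.
The right endpoint x = 11 is free, so the natural (transversality) condition is ∂L/∂y' |_{x=11} = 0, i.e. y'(11) = 0.
Compute y'(x) = A k sinh(k x) + B k cosh(k x), so
    y'(11) = A k sinh(k·11) + B k cosh(k·11) = 0
    ⇒ B = −A tanh(k·11) = 5 tanh(2·11).
Therefore the extremal is
    y(x) = −5 cosh(2 x) + 5 tanh(2·11) sinh(2 x).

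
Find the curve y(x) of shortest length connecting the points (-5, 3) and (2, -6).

Arc-length functional: J[y] = ∫ sqrt(1 + (y')^2) dx.
Lagrangian L = sqrt(1 + (y')^2) has no explicit y dependence, so ∂L/∂y = 0 and the Euler-Lagrange equation gives
    d/dx( y' / sqrt(1 + (y')^2) ) = 0  ⇒  y' / sqrt(1 + (y')^2) = const.
Hence y' is constant, so y(x) is affine.
Fitting the endpoints (-5, 3) and (2, -6):
    slope m = ((-6) − 3) / (2 − (-5)) = -9/7,
    intercept c = 3 − m·(-5) = -24/7.
Extremal: y(x) = (-9/7) x - 24/7.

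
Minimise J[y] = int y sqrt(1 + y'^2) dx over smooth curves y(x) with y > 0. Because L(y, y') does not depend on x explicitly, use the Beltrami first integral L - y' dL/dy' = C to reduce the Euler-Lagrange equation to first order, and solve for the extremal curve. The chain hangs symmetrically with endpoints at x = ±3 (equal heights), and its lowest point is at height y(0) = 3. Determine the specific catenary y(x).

The Lagrangian L(y, y') = y sqrt(1 + y'^2) has no explicit x dependence, so the Beltrami identity applies:
    L − y' ∂L/∂y' = C.
Compute ∂L/∂y' = y · y' / sqrt(1 + y'^2). Then
    L − y' ∂L/∂y'
    = y sqrt(1 + y'^2) − y · y'^2 / sqrt(1 + y'^2)
    = y (1 + y'^2 − y'^2) / sqrt(1 + y'^2)
    = y / sqrt(1 + y'^2) = C.
Squaring gives y^2 = C^2 (1 + y'^2), i.e.
    y'^2 = y^2 / C^2 − 1.
Separating variables,
    dy / sqrt(y^2 − C^2) = dx / C,
and integrating gives arccosh(y / C) = (x − a)/C, so
    y(x) = C cosh((x − a)/C),
the catenary. The constants C and a are fixed by the two endpoint conditions (and, for the hanging-chain problem, the length constraint selects C).
Now fit the given data. The endpoints x = ±3 are symmetric at equal height, so the catenary is even about its minimum: a = 0 and y(x) = C cosh(x/C). The lowest point is y(0) = C cosh(0) = C, and we are told y(0) = 3, so C = 3. Therefore
    y(x) = 3 cosh(x/3),
and at the endpoints
    y(±3) = 3 cosh(3/3).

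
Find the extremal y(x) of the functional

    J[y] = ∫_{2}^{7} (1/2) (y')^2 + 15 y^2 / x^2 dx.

The Lagrangian is L = (1/2) (y')^2 + 15 y^2 / x^2.
Compute ∂L/∂y = 30y/x^2, ∂L/∂y' = y'.
The Euler-Lagrange equation d/dx(∂L/∂y') − ∂L/∂y = 0 reduces to
    y'' − 30/x^2 · y = 0  (x > 0).
Its general solution is
    y(x) = A x^6 + B x^(-5),
with A, B fixed by the endpoint conditions.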